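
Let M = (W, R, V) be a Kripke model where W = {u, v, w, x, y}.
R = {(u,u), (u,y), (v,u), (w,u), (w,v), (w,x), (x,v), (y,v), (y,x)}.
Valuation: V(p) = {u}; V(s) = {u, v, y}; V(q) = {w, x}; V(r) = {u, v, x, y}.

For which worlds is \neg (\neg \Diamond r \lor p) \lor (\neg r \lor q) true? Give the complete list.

Recall that \Diamond ψ holds at a world iff ψ holds at some accessible world.
Let φ = \neg (\neg \Diamond r \lor p) \lor (\neg r \lor q). Evaluate φ at each world:
  u (successors {u, y}): φ is false.
  v (successors {u}): φ is true.
  w (successors {u, v, x}): φ is true.
  x (successors {v}): φ is true.
  y (successors {v, x}): φ is true.
For instance, at u:
  At u: \neg (\neg \Diamond r \lor p) is false, \neg r \lor q is false, so \neg (\neg \Diamond r \lor p) \lor (\neg r \lor q) is false.
    At u: \neg \Diamond r \lor p is true, so \neg (\neg \Diamond r \lor p) is false.
      At u: \neg \Diamond r is false, p is true, so \neg \Diamond r \lor p is true.
Satisfying worlds: {v, w, x, y}

v, w, x, y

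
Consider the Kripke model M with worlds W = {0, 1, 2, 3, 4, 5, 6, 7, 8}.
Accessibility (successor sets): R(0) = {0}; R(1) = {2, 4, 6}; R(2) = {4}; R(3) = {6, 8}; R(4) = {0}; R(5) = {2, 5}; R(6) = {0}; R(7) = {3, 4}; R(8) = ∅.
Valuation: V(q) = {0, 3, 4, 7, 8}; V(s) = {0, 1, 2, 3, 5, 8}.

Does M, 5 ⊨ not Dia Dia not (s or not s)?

Yes

Recall that Dia ψ holds at a world iff ψ holds at some accessible world.
At 5: Dia Dia not (s or not s) is false, so not Dia Dia not (s or not s) is true.
  At 5: Dia Dia not (s or not s) requires Dia not (s or not s) at some successor in {2, 5}.
    At 2: Dia not (s or not s) is false.
    At 5: Dia not (s or not s) is false.
  So Dia Dia not (s or not s) is false at 5.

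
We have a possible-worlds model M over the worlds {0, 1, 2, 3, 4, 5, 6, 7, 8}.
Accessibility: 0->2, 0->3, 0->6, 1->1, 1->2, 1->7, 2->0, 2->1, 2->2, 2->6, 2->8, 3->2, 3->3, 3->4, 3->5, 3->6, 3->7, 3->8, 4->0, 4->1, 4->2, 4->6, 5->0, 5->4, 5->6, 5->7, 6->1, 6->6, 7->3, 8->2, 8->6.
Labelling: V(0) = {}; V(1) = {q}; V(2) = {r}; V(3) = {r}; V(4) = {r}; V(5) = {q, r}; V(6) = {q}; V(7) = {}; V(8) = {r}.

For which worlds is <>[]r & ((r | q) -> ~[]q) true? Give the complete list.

1, 3, 5

Recall that []ψ holds at a world iff ψ holds at every accessible world, and <>ψ holds iff ψ holds at some accessible world.
Let φ = <>[]r & ((r | q) -> ~[]q). Evaluate φ at each world:
  0 (successors {2, 3, 6}): φ is false.
  1 (successors {1, 2, 7}): φ is true.
  2 (successors {0, 1, 2, 6, 8}): φ is false.
  3 (successors {2, 3, 4, 5, 6, 7, 8}): φ is true.
  4 (successors {0, 1, 2, 6}): φ is false.
  5 (successors {0, 4, 6, 7}): φ is true.
  6 (successors {1, 6}): φ is false.
  7 (successors {3}): φ is false.
  8 (successors {2, 6}): φ is false.
For instance, at 5:
  At 5: <>[]r is true, (r | q) -> ~[]q is true, so <>[]r & ((r | q) -> ~[]q) is true.
    At 5: <>[]r requires []r at some successor in {0, 4, 6, 7}.
      []r holds at 7, so <>[]r is true at 5.
    At 5: r | q is true, ~[]q is true, so (r | q) -> ~[]q is true.
      At 5: []q is false, so ~[]q is true.
Satisfying worlds: {1, 3, 5}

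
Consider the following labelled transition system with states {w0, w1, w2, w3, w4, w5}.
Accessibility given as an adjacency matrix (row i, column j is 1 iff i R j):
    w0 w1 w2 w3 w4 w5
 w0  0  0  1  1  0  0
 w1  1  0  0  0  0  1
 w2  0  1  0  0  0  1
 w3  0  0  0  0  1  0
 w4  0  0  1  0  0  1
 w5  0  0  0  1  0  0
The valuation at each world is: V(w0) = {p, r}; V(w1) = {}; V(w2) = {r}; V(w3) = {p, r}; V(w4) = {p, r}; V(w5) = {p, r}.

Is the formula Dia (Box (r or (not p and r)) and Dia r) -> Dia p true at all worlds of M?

Recall that Box ψ holds at a world iff ψ holds at every accessible world, and Dia ψ holds iff ψ holds at some accessible world.
Let φ = Dia (Box (r or (not p and r)) and Dia r) -> Dia p. Evaluate φ at each world:
  w0 (successors {w2, w3}): φ is true.
  w1 (successors {w0, w5}): φ is true.
  w2 (successors {w1, w5}): φ is true.
  w3 (successors {w4}): φ is true.
  w4 (successors {w2, w5}): φ is true.
  w5 (successors {w3}): φ is true.
For instance, at w4:
  At w4: Dia (Box (r or (not p and r)) and Dia r) is true, Dia p is true, so Dia (Box (r or (not p and r)) and Dia r) -> Dia p is true.
    At w4: Dia (Box (r or (not p and r)) and Dia r) requires Box (r or (not p and r)) and Dia r at some successor in {w2, w5}.
      Box (r or (not p and r)) and Dia r holds at w5, so Dia (Box (r or (not p and r)) and Dia r) is true at w4.
    At w4: Dia p requires p at some successor in {w2, w5}.
      p holds at w5, so Dia p is true at w4.

Yes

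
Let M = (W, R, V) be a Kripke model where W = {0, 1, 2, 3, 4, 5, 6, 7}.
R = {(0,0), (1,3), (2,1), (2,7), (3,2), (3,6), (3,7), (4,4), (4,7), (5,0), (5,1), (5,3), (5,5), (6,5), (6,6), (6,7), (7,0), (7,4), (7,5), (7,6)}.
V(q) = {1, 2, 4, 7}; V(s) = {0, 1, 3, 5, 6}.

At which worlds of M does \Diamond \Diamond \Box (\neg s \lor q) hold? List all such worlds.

1, 2, 3, 4, 5, 6, 7

Let φ = \Diamond \Diamond \Box (\neg s \lor q). Evaluate φ at each world:
  0 (successors {0}): φ is false.
  1 (successors {3}): φ is true.
  2 (successors {1, 7}): φ is true.
  3 (successors {2, 6, 7}): φ is true.
  4 (successors {4, 7}): φ is true.
  5 (successors {0, 1, 3, 5}): φ is true.
  6 (successors {5, 6, 7}): φ is true.
  7 (successors {0, 4, 5, 6}): φ is true.
For instance, at 3:
  At 3: \Diamond \Diamond \Box (\neg s \lor q) requires \Diamond \Box (\neg s \lor q) at some successor in {2, 6, 7}.
    \Diamond \Box (\neg s \lor q) holds at 7, so \Diamond \Diamond \Box (\neg s \lor q) is true at 3.
      At 7: \Diamond \Box (\neg s \lor q) requires \Box (\neg s \lor q) at some successor in {0, 4, 5, 6}.
        \Box (\neg s \lor q) holds at 4, so \Diamond \Box (\neg s \lor q) is true at 7.
Satisfying worlds: {1, 2, 3, 4, 5, 6, 7}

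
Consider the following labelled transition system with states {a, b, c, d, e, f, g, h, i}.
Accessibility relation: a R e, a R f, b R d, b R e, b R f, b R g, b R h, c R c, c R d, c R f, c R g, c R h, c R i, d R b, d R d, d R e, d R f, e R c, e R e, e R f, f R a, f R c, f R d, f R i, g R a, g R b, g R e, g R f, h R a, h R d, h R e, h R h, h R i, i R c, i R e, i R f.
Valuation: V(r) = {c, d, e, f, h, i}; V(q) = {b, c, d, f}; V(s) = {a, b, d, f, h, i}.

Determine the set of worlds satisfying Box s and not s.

none

Let φ = Box s and not s. Evaluate φ at each world:
  a (successors {e, f}): φ is false.
  b (successors {d, e, f, g, h}): φ is false.
  c (successors {c, d, f, g, h, i}): φ is false.
  d (successors {b, d, e, f}): φ is false.
  e (successors {c, e, f}): φ is false.
  f (successors {a, c, d, i}): φ is false.
  g (successors {a, b, e, f}): φ is false.
  h (successors {a, d, e, h, i}): φ is false.
  i (successors {c, e, f}): φ is false.
For instance, at a:
  At a: Box s is false, not s is false, so Box s and not s is false.
    At a: Box s requires s at every successor {e, f}.
      s fails at e, so Box s is false at a.
Satisfying worlds: none.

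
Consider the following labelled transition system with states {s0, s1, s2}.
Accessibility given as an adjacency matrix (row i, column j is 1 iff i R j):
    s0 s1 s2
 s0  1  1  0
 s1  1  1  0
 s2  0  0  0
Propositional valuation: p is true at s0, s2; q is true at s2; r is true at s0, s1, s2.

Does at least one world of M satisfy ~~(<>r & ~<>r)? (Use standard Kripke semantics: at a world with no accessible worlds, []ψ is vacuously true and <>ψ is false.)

Let φ = ~~(<>r & ~<>r). Evaluate φ at each world:
  s0 (successors {s0, s1}): φ is false.
  s1 (successors {s0, s1}): φ is false.
  s2 (successors ∅): φ is false.
For instance, at s1:
  At s1: ~(<>r & ~<>r) is true, so ~~(<>r & ~<>r) is false.
    At s1: <>r & ~<>r is false, so ~(<>r & ~<>r) is true.
      At s1: <>r is true, ~<>r is false, so <>r & ~<>r is false.

No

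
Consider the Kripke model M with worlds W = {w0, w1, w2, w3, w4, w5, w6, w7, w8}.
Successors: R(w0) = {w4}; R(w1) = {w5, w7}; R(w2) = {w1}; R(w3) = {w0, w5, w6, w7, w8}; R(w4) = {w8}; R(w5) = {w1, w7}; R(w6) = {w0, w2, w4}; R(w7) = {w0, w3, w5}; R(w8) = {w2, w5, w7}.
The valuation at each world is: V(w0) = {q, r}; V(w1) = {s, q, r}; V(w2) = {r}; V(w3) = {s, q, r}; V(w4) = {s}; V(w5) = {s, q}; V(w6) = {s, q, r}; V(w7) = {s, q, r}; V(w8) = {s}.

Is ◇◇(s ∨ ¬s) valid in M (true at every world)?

Yes

Recall that ◇ψ holds at a world iff ψ holds at some accessible world.
Let φ = ◇◇(s ∨ ¬s). Evaluate φ at each world:
  w0 (successors {w4}): φ is true.
  w1 (successors {w5, w7}): φ is true.
  w2 (successors {w1}): φ is true.
  w3 (successors {w0, w5, w6, w7, w8}): φ is true.
  w4 (successors {w8}): φ is true.
  w5 (successors {w1, w7}): φ is true.
  w6 (successors {w0, w2, w4}): φ is true.
  w7 (successors {w0, w3, w5}): φ is true.
  w8 (successors {w2, w5, w7}): φ is true.
For instance, at w5:
  At w5: ◇◇(s ∨ ¬s) requires ◇(s ∨ ¬s) at some successor in {w1, w7}.
    ◇(s ∨ ¬s) holds at w1, so ◇◇(s ∨ ¬s) is true at w5.
      At w1: ◇(s ∨ ¬s) requires s ∨ ¬s at some successor in {w5, w7}.
        s ∨ ¬s holds at w5, so ◇(s ∨ ¬s) is true at w1.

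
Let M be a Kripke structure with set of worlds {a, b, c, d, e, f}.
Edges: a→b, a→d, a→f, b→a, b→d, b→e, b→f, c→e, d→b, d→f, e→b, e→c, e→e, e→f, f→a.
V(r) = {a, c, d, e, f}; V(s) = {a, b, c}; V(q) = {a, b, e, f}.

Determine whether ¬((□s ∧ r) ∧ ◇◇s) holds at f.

No

At f: (□s ∧ r) ∧ ◇◇s is true, so ¬((□s ∧ r) ∧ ◇◇s) is false.
  At f: □s ∧ r is true, ◇◇s is true, so (□s ∧ r) ∧ ◇◇s is true.
    At f: □s is true, r is true, so □s ∧ r is true.
      At f: □s requires s at every successor {a}.
        At a: s is true.
      So □s is true at f.
    At f: ◇◇s requires ◇s at some successor in {a}.
      ◇s holds at a, so ◇◇s is true at f.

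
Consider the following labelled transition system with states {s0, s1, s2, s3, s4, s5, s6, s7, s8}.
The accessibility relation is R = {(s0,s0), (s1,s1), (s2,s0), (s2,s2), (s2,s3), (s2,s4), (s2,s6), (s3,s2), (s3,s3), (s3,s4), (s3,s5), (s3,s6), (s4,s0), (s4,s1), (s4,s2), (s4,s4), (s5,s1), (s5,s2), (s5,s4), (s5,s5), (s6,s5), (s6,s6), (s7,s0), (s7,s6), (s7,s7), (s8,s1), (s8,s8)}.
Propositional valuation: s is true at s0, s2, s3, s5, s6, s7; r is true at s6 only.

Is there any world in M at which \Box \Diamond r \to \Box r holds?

Yes

Let φ = \Box \Diamond r \to \Box r. Evaluate φ at each world:
  s0 (successors {s0}): φ is true.
  s1 (successors {s1}): φ is true.
  s2 (successors {s0, s2, s3, s4, s6}): φ is true.
  s3 (successors {s2, s3, s4, s5, s6}): φ is true.
  s4 (successors {s0, s1, s2, s4}): φ is true.
  s5 (successors {s1, s2, s4, s5}): φ is true.
  s6 (successors {s5, s6}): φ is true.
  s7 (successors {s0, s6, s7}): φ is true.
  s8 (successors {s1, s8}): φ is true.
Detail at s0 (witness):
  At s0: \Box \Diamond r is false, \Box r is false, so \Box \Diamond r \to \Box r is true.
    At s0: \Box \Diamond r requires \Diamond r at every successor {s0}.
      \Diamond r fails at s0, so \Box \Diamond r is false at s0.
    At s0: \Box r requires r at every successor {s0}.
      r fails at s0, so \Box r is false at s0.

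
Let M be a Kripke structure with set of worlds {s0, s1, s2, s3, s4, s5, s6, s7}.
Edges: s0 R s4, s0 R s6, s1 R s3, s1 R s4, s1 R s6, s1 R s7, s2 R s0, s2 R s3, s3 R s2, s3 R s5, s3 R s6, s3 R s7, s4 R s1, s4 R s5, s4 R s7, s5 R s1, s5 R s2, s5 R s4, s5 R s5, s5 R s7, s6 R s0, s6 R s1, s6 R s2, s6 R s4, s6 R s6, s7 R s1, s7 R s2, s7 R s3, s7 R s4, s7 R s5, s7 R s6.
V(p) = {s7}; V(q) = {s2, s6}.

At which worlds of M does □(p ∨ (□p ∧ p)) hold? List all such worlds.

none

Recall that □ψ holds at a world iff ψ holds at every accessible world, and ◇ψ holds iff ψ holds at some accessible world.
Let φ = □(p ∨ (□p ∧ p)). Evaluate φ at each world:
  s0 (successors {s4, s6}): φ is false.
  s1 (successors {s3, s4, s6, s7}): φ is false.
  s2 (successors {s0, s3}): φ is false.
  s3 (successors {s2, s5, s6, s7}): φ is false.
  s4 (successors {s1, s5, s7}): φ is false.
  s5 (successors {s1, s2, s4, s5, s7}): φ is false.
  s6 (successors {s0, s1, s2, s4, s6}): φ is false.
  s7 (successors {s1, s2, s3, s4, s5, s6}): φ is false.
For instance, at s7:
  At s7: □(p ∨ (□p ∧ p)) requires p ∨ (□p ∧ p) at every successor {s1, s2, s3, s4, s5, s6}.
    p ∨ (□p ∧ p) fails at s1, so □(p ∨ (□p ∧ p)) is false at s7.
      At s1: p is false, □p ∧ p is false, so p ∨ (□p ∧ p) is false.
Satisfying worlds: none.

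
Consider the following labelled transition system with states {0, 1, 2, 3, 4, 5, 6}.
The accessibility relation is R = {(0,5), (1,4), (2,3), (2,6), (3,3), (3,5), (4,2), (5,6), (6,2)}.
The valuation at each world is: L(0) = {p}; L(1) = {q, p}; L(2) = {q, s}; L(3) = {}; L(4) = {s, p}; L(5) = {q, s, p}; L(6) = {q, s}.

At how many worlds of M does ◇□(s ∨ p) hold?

5

Let φ = ◇□(s ∨ p). Evaluate φ at each world:
  0 (successors {5}): φ is true.
  1 (successors {4}): φ is true.
  2 (successors {3, 6}): φ is true.
  3 (successors {3, 5}): φ is true.
  4 (successors {2}): φ is false.
  5 (successors {6}): φ is true.
  6 (successors {2}): φ is false.
For instance, at 0:
  At 0: ◇□(s ∨ p) requires □(s ∨ p) at some successor in {5}.
    □(s ∨ p) holds at 5, so ◇□(s ∨ p) is true at 0.
      At 5: □(s ∨ p) requires s ∨ p at every successor {6}.
        At 6: s ∨ p is true.
      So □(s ∨ p) is true at 5.
Satisfying worlds: {0, 1, 2, 3, 5}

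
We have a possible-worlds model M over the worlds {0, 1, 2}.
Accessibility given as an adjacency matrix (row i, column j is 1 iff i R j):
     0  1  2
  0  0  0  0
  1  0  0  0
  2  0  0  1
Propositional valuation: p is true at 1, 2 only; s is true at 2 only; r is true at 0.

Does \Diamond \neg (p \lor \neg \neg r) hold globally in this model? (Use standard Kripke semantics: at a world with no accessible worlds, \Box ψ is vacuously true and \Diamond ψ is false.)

No

Let φ = \Diamond \neg (p \lor \neg \neg r). Evaluate φ at each world:
  0 (successors ∅): φ is false.
  1 (successors ∅): φ is false.
  2 (successors {2}): φ is false.
Detail at 0 (counterexample):
  At 0: no accessible worlds, so \Diamond \neg (p \lor \neg \neg r) is false.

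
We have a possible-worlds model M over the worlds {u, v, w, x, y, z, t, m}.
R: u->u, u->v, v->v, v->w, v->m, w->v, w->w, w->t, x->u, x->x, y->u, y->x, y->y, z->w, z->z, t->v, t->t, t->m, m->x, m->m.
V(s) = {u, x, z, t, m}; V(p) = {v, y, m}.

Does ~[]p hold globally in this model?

Let φ = ~[]p. Evaluate φ at each world:
  u (successors {u, v}): φ is true.
  v (successors {v, w, m}): φ is true.
  w (successors {v, w, t}): φ is true.
  x (successors {u, x}): φ is true.
  y (successors {u, x, y}): φ is true.
  z (successors {w, z}): φ is true.
  t (successors {v, t, m}): φ is true.
  m (successors {x, m}): φ is true.
For instance, at w:
  At w: []p is false, so ~[]p is true.
    At w: []p requires p at every successor {v, w, t}.
      p fails at w, so []p is false at w.

Yes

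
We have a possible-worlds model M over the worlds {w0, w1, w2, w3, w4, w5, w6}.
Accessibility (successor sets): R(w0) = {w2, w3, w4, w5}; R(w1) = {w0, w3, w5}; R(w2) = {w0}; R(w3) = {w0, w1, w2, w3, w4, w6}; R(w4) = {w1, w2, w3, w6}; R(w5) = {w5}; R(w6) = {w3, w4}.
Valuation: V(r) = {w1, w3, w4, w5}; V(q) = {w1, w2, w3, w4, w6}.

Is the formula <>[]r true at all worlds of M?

Let φ = <>[]r. Evaluate φ at each world:
  w0 (successors {w2, w3, w4, w5}): φ is true.
  w1 (successors {w0, w3, w5}): φ is true.
  w2 (successors {w0}): φ is false.
  w3 (successors {w0, w1, w2, w3, w4, w6}): φ is true.
  w4 (successors {w1, w2, w3, w6}): φ is true.
  w5 (successors {w5}): φ is true.
  w6 (successors {w3, w4}): φ is false.
Detail at w2 (counterexample):
  At w2: <>[]r requires []r at some successor in {w0}.
    At w0: []r is false.
  So <>[]r is false at w2.

No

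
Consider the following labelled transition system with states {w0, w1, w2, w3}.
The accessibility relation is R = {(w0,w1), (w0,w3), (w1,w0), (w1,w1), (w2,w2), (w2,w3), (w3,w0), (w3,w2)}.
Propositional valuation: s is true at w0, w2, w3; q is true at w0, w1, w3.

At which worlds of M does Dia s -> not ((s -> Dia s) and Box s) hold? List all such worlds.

w0, w1

Let φ = Dia s -> not ((s -> Dia s) and Box s). Evaluate φ at each world:
  w0 (successors {w1, w3}): φ is true.
  w1 (successors {w0, w1}): φ is true.
  w2 (successors {w2, w3}): φ is false.
  w3 (successors {w0, w2}): φ is false.
For instance, at w2:
  At w2: Dia s is true, not ((s -> Dia s) and Box s) is false, so Dia s -> not ((s -> Dia s) and Box s) is false.
    At w2: Dia s requires s at some successor in {w2, w3}.
      s holds at w2, so Dia s is true at w2.
    At w2: (s -> Dia s) and Box s is true, so not ((s -> Dia s) and Box s) is false.
      At w2: s -> Dia s is true, Box s is true, so (s -> Dia s) and Box s is true.
Satisfying worlds: {w0, w1}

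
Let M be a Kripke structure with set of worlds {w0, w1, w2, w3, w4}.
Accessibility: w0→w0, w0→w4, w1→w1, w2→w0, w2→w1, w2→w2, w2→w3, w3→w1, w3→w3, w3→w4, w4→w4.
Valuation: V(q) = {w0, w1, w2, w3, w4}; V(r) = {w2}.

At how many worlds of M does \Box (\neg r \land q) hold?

4

Let φ = \Box (\neg r \land q). Evaluate φ at each world:
  w0 (successors {w0, w4}): φ is true.
  w1 (successors {w1}): φ is true.
  w2 (successors {w0, w1, w2, w3}): φ is false.
  w3 (successors {w1, w3, w4}): φ is true.
  w4 (successors {w4}): φ is true.
For instance, at w2:
  At w2: \Box (\neg r \land q) requires \neg r \land q at every successor {w0, w1, w2, w3}.
    \neg r \land q fails at w2, so \Box (\neg r \land q) is false at w2.
Satisfying worlds: {w0, w1, w3, w4}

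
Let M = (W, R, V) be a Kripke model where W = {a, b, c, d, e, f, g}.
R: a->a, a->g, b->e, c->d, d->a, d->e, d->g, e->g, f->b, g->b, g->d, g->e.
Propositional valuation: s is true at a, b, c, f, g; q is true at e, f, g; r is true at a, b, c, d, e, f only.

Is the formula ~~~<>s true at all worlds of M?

Let φ = ~~~<>s. Evaluate φ at each world:
  a (successors {a, g}): φ is false.
  b (successors {e}): φ is true.
  c (successors {d}): φ is true.
  d (successors {a, e, g}): φ is false.
  e (successors {g}): φ is false.
  f (successors {b}): φ is false.
  g (successors {b, d, e}): φ is false.
Detail at a (counterexample):
  At a: ~~<>s is true, so ~~~<>s is false.
    At a: ~<>s is false, so ~~<>s is true.
      At a: <>s is true, so ~<>s is false.

No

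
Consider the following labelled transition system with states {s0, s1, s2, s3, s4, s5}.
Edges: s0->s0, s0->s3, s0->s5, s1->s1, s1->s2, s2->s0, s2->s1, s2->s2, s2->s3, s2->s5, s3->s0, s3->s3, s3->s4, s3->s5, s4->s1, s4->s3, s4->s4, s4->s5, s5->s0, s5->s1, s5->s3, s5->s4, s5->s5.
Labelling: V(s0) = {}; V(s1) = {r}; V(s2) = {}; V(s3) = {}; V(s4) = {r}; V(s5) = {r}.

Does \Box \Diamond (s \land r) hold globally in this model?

Let φ = \Box \Diamond (s \land r). Evaluate φ at each world:
  s0 (successors {s0, s3, s5}): φ is false.
  s1 (successors {s1, s2}): φ is false.
  s2 (successors {s0, s1, s2, s3, s5}): φ is false.
  s3 (successors {s0, s3, s4, s5}): φ is false.
  s4 (successors {s1, s3, s4, s5}): φ is false.
  s5 (successors {s0, s1, s3, s4, s5}): φ is false.
Detail at s0 (counterexample):
  At s0: \Box \Diamond (s \land r) requires \Diamond (s \land r) at every successor {s0, s3, s5}.
    \Diamond (s \land r) fails at s0, so \Box \Diamond (s \land r) is false at s0.
      At s0: \Diamond (s \land r) requires s \land r at some successor in {s0, s3, s5}.
        At s0: s \land r is false.
        At s3: s \land r is false.
        At s5: s \land r is false.
      So \Diamond (s \land r) is false at s0.

No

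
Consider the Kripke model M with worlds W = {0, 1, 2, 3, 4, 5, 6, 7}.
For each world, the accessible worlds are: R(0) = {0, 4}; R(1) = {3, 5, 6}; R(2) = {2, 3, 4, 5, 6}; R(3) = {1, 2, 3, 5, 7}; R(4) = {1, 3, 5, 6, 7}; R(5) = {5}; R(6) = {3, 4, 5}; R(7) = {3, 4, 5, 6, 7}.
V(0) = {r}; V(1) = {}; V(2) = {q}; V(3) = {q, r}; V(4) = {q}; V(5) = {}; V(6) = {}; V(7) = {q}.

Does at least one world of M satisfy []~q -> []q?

Yes

Recall that []ψ holds at a world iff ψ holds at every accessible world, and <>ψ holds iff ψ holds at some accessible world.
Let φ = []~q -> []q. Evaluate φ at each world:
  0 (successors {0, 4}): φ is true.
  1 (successors {3, 5, 6}): φ is true.
  2 (successors {2, 3, 4, 5, 6}): φ is true.
  3 (successors {1, 2, 3, 5, 7}): φ is true.
  4 (successors {1, 3, 5, 6, 7}): φ is true.
  5 (successors {5}): φ is false.
  6 (successors {3, 4, 5}): φ is true.
  7 (successors {3, 4, 5, 6, 7}): φ is true.
Detail at 0 (witness):
  At 0: []~q is false, []q is false, so []~q -> []q is true.
    At 0: []~q requires ~q at every successor {0, 4}.
      ~q fails at 4, so []~q is false at 0.
    At 0: []q requires q at every successor {0, 4}.
      q fails at 0, so []q is false at 0.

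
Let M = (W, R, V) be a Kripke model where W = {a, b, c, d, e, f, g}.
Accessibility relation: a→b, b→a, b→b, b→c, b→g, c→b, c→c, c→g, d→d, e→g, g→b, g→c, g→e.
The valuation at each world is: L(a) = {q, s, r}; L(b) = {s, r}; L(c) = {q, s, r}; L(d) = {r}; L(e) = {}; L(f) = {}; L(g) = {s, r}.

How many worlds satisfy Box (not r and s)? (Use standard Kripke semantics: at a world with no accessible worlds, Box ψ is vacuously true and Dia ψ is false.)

Let φ = Box (not r and s). Evaluate φ at each world:
  a (successors {b}): φ is false.
  b (successors {a, b, c, g}): φ is false.
  c (successors {b, c, g}): φ is false.
  d (successors {d}): φ is false.
  e (successors {g}): φ is false.
  f (successors ∅): φ is true.
  g (successors {b, c, e}): φ is false.
For instance, at e:
  At e: Box (not r and s) requires not r and s at every successor {g}.
    not r and s fails at g, so Box (not r and s) is false at e.
Satisfying worlds: {f}

1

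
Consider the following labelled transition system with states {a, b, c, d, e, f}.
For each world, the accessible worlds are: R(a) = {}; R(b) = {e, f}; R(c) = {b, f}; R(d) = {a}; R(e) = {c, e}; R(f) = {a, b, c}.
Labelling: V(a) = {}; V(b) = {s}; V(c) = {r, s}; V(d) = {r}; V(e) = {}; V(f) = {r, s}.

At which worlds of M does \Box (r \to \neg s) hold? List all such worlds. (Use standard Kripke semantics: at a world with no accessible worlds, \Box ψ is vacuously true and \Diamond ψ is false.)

a, d

Let φ = \Box (r \to \neg s). Evaluate φ at each world:
  a (successors ∅): φ is true.
  b (successors {e, f}): φ is false.
  c (successors {b, f}): φ is false.
  d (successors {a}): φ is true.
  e (successors {c, e}): φ is false.
  f (successors {a, b, c}): φ is false.
For instance, at b:
  At b: \Box (r \to \neg s) requires r \to \neg s at every successor {e, f}.
    r \to \neg s fails at f, so \Box (r \to \neg s) is false at b.
Satisfying worlds: {a, d}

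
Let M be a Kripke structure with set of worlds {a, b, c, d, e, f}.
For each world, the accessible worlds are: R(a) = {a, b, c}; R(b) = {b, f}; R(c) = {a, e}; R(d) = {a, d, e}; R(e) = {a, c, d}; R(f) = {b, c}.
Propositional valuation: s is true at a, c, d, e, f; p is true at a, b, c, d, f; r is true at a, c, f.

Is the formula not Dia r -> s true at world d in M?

Yes

At d: not Dia r is false, s is true, so not Dia r -> s is true.
  At d: Dia r is true, so not Dia r is false.
    At d: Dia r requires r at some successor in {a, d, e}.
      r holds at a, so Dia r is true at d.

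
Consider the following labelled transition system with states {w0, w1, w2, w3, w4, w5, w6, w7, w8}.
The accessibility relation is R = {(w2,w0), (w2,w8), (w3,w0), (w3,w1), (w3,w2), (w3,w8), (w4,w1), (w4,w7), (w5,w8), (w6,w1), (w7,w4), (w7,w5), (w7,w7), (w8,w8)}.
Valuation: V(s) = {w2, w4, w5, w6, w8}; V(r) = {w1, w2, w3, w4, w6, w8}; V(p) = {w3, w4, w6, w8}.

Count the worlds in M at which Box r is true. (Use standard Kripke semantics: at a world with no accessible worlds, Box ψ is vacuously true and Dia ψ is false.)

5

Let φ = Box r. Evaluate φ at each world:
  w0 (successors ∅): φ is true.
  w1 (successors ∅): φ is true.
  w2 (successors {w0, w8}): φ is false.
  w3 (successors {w0, w1, w2, w8}): φ is false.
  w4 (successors {w1, w7}): φ is false.
  w5 (successors {w8}): φ is true.
  w6 (successors {w1}): φ is true.
  w7 (successors {w4, w5, w7}): φ is false.
  w8 (successors {w8}): φ is true.
For instance, at w7:
  At w7: Box r requires r at every successor {w4, w5, w7}.
    r fails at w5, so Box r is false at w7.
Satisfying worlds: {w0, w1, w5, w6, w8}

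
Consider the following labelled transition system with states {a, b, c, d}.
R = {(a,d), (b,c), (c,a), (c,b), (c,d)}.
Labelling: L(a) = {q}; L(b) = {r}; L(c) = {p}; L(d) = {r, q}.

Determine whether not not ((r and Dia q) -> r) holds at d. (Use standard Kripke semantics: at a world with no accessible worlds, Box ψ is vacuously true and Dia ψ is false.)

At d: not ((r and Dia q) -> r) is false, so not not ((r and Dia q) -> r) is true.
  At d: (r and Dia q) -> r is true, so not ((r and Dia q) -> r) is false.
    At d: r and Dia q is false, r is true, so (r and Dia q) -> r is true.
      At d: r is true, Dia q is false, so r and Dia q is false.

Yes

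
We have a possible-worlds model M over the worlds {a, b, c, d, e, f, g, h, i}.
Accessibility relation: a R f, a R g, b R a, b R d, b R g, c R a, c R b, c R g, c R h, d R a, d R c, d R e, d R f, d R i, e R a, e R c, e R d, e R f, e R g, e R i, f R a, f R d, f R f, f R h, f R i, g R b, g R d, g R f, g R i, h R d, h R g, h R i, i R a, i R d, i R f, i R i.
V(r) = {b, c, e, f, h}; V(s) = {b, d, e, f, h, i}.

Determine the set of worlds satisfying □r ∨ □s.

Recall that □ψ holds at a world iff ψ holds at every accessible world, and ◇ψ holds iff ψ holds at some accessible world.
Let φ = □r ∨ □s. Evaluate φ at each world:
  a (successors {f, g}): φ is false.
  b (successors {a, d, g}): φ is false.
  c (successors {a, b, g, h}): φ is false.
  d (successors {a, c, e, f, i}): φ is false.
  e (successors {a, c, d, f, g, i}): φ is false.
  f (successors {a, d, f, h, i}): φ is false.
  g (successors {b, d, f, i}): φ is true.
  h (successors {d, g, i}): φ is false.
  i (successors {a, d, f, i}): φ is false.
For instance, at g:
  At g: □r is false, □s is true, so □r ∨ □s is true.
    At g: □r requires r at every successor {b, d, f, i}.
      r fails at d, so □r is false at g.
    At g: □s requires s at every successor {b, d, f, i}.
      At b: s is true.
      At d: s is true.
      At f: s is true.
      At i: s is true.
    So □s is true at g.
Satisfying worlds: {g}

g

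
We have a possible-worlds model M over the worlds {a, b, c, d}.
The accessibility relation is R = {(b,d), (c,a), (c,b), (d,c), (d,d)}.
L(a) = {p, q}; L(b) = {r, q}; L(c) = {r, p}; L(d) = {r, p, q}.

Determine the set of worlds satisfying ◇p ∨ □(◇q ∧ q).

Let φ = ◇p ∨ □(◇q ∧ q). Evaluate φ at each world:
  a (successors ∅): φ is true.
  b (successors {d}): φ is true.
  c (successors {a, b}): φ is true.
  d (successors {c, d}): φ is true.
For instance, at d:
  At d: ◇p is true, □(◇q ∧ q) is false, so ◇p ∨ □(◇q ∧ q) is true.
    At d: ◇p requires p at some successor in {c, d}.
      p holds at c, so ◇p is true at d.
    At d: □(◇q ∧ q) requires ◇q ∧ q at every successor {c, d}.
      ◇q ∧ q fails at c, so □(◇q ∧ q) is false at d.
Satisfying worlds: {a, b, c, d}

a, b, c, d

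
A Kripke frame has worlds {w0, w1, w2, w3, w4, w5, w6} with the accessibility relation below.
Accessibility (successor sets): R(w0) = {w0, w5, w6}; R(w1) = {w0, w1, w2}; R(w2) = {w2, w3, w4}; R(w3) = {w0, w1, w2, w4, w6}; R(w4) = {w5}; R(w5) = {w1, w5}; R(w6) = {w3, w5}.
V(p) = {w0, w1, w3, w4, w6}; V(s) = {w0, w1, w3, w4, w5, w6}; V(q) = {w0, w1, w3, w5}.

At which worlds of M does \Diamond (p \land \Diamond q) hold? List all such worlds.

Recall that \Diamond ψ holds at a world iff ψ holds at some accessible world.
Let φ = \Diamond (p \land \Diamond q). Evaluate φ at each world:
  w0 (successors {w0, w5, w6}): φ is true.
  w1 (successors {w0, w1, w2}): φ is true.
  w2 (successors {w2, w3, w4}): φ is true.
  w3 (successors {w0, w1, w2, w4, w6}): φ is true.
  w4 (successors {w5}): φ is false.
  w5 (successors {w1, w5}): φ is true.
  w6 (successors {w3, w5}): φ is true.
For instance, at w2:
  At w2: \Diamond (p \land \Diamond q) requires p \land \Diamond q at some successor in {w2, w3, w4}.
    p \land \Diamond q holds at w3, so \Diamond (p \land \Diamond q) is true at w2.
      At w3: p is true, \Diamond q is true, so p \land \Diamond q is true.
Satisfying worlds: {w0, w1, w2, w3, w5, w6}

w0, w1, w2, w3, w5, w6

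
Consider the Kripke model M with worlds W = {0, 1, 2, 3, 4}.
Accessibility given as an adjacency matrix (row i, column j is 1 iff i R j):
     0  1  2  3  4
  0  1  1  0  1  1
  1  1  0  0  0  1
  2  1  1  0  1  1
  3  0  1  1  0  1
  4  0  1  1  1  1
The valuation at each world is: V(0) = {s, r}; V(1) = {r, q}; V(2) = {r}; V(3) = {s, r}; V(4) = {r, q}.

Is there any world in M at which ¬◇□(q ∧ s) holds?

Yes

Recall that □ψ holds at a world iff ψ holds at every accessible world, and ◇ψ holds iff ψ holds at some accessible world.
Let φ = ¬◇□(q ∧ s). Evaluate φ at each world:
  0 (successors {0, 1, 3, 4}): φ is true.
  1 (successors {0, 4}): φ is true.
  2 (successors {0, 1, 3, 4}): φ is true.
  3 (successors {1, 2, 4}): φ is true.
  4 (successors {1, 2, 3, 4}): φ is true.
Detail at 0 (witness):
  At 0: ◇□(q ∧ s) is false, so ¬◇□(q ∧ s) is true.
    At 0: ◇□(q ∧ s) requires □(q ∧ s) at some successor in {0, 1, 3, 4}.
      At 0: □(q ∧ s) is false.
      At 1: □(q ∧ s) is false.
      At 3: □(q ∧ s) is false.
      At 4: □(q ∧ s) is false.
    So ◇□(q ∧ s) is false at 0.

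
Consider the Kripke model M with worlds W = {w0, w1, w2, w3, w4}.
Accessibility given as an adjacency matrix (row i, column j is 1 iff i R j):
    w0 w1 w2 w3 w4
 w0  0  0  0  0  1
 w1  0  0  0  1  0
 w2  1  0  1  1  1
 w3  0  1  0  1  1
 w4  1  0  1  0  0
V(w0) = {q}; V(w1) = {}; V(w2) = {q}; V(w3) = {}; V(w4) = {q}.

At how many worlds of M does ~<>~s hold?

Recall that <>ψ holds at a world iff ψ holds at some accessible world.
Let φ = ~<>~s. Evaluate φ at each world:
  w0 (successors {w4}): φ is false.
  w1 (successors {w3}): φ is false.
  w2 (successors {w0, w2, w3, w4}): φ is false.
  w3 (successors {w1, w3, w4}): φ is false.
  w4 (successors {w0, w2}): φ is false.
For instance, at w4:
  At w4: <>~s is true, so ~<>~s is false.
    At w4: <>~s requires ~s at some successor in {w0, w2}.
      ~s holds at w0, so <>~s is true at w4.
Satisfying worlds: none.

0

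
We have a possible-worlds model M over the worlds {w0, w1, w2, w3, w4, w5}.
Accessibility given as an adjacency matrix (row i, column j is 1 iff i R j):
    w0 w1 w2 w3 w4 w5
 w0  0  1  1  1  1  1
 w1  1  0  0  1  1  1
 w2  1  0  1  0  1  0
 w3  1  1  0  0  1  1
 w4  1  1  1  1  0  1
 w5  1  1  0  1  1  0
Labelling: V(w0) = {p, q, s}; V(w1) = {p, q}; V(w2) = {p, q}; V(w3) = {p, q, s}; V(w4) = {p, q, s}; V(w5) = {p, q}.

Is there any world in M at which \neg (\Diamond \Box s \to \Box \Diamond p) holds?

Let φ = \neg (\Diamond \Box s \to \Box \Diamond p). Evaluate φ at each world:
  w0 (successors {w1, w2, w3, w4, w5}): φ is false.
  w1 (successors {w0, w3, w4, w5}): φ is false.
  w2 (successors {w0, w2, w4}): φ is false.
  w3 (successors {w0, w1, w4, w5}): φ is false.
  w4 (successors {w0, w1, w2, w3, w5}): φ is false.
  w5 (successors {w0, w1, w3, w4}): φ is false.
For instance, at w1:
  At w1: \Diamond \Box s \to \Box \Diamond p is true, so \neg (\Diamond \Box s \to \Box \Diamond p) is false.
    At w1: \Diamond \Box s is false, \Box \Diamond p is true, so \Diamond \Box s \to \Box \Diamond p is true.
      At w1: \Diamond \Box s requires \Box s at some successor in {w0, w3, w4, w5}.
        At w0: \Box s is false.
        At w3: \Box s is false.
        At w4: \Box s is false.
        At w5: \Box s is false.
      So \Diamond \Box s is false at w1.
      At w1: \Box \Diamond p requires \Diamond p at every successor {w0, w3, w4, w5}.
        At w0: \Diamond p is true.
        At w3: \Diamond p is true.
        At w4: \Diamond p is true.
        At w5: \Diamond p is true.
      So \Box \Diamond p is true at w1.

No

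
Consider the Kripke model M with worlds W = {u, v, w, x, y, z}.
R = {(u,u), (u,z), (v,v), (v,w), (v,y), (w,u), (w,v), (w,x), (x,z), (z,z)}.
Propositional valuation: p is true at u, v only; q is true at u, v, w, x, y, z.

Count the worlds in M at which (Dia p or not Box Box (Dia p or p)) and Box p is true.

0

Let φ = (Dia p or not Box Box (Dia p or p)) and Box p. Evaluate φ at each world:
  u (successors {u, z}): φ is false.
  v (successors {v, w, y}): φ is false.
  w (successors {u, v, x}): φ is false.
  x (successors {z}): φ is false.
  y (successors ∅): φ is false.
  z (successors {z}): φ is false.
For instance, at v:
  At v: Dia p or not Box Box (Dia p or p) is true, Box p is false, so (Dia p or not Box Box (Dia p or p)) and Box p is false.
    At v: Dia p is true, not Box Box (Dia p or p) is true, so Dia p or not Box Box (Dia p or p) is true.
      At v: Dia p requires p at some successor in {v, w, y}.
        p holds at v, so Dia p is true at v.
      At v: Box Box (Dia p or p) is false, so not Box Box (Dia p or p) is true.
    At v: Box p requires p at every successor {v, w, y}.
      p fails at w, so Box p is false at v.
Satisfying worlds: none.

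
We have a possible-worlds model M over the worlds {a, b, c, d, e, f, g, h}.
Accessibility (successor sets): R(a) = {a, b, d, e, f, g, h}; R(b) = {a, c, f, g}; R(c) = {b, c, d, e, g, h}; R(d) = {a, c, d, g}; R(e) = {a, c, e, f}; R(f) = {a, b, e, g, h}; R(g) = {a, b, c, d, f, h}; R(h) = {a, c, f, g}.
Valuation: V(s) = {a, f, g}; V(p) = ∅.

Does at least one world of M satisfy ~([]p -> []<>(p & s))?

No

Recall that []ψ holds at a world iff ψ holds at every accessible world, and <>ψ holds iff ψ holds at some accessible world.
Let φ = ~([]p -> []<>(p & s)). Evaluate φ at each world:
  a (successors {a, b, d, e, f, g, h}): φ is false.
  b (successors {a, c, f, g}): φ is false.
  c (successors {b, c, d, e, g, h}): φ is false.
  d (successors {a, c, d, g}): φ is false.
  e (successors {a, c, e, f}): φ is false.
  f (successors {a, b, e, g, h}): φ is false.
  g (successors {a, b, c, d, f, h}): φ is false.
  h (successors {a, c, f, g}): φ is false.
For instance, at a:
  At a: []p -> []<>(p & s) is true, so ~([]p -> []<>(p & s)) is false.
    At a: []p is false, []<>(p & s) is false, so []p -> []<>(p & s) is true.
      At a: []p requires p at every successor {a, b, d, e, f, g, h}.
        p fails at a, so []p is false at a.
      At a: []<>(p & s) requires <>(p & s) at every successor {a, b, d, e, f, g, h}.
        <>(p & s) fails at a, so []<>(p & s) is false at a.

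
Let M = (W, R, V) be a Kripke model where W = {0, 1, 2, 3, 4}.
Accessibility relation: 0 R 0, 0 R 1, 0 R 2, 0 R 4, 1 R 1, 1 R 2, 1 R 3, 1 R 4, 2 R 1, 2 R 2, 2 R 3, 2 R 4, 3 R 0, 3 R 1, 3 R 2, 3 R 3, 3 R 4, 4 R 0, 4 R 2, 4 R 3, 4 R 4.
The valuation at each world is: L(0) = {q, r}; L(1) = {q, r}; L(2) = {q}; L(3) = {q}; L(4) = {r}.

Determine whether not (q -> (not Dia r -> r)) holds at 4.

No

At 4: q -> (not Dia r -> r) is true, so not (q -> (not Dia r -> r)) is false.
  At 4: q is false, not Dia r -> r is true, so q -> (not Dia r -> r) is true.
    At 4: not Dia r is false, r is true, so not Dia r -> r is true.
      At 4: Dia r is true, so not Dia r is false.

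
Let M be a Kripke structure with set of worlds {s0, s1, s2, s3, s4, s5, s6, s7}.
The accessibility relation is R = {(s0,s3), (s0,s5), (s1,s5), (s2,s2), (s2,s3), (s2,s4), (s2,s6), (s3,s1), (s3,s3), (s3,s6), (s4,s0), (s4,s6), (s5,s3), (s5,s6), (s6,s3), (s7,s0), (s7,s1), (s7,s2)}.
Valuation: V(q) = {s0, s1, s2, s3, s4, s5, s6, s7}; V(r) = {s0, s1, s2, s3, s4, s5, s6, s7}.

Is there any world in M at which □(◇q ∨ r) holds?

Yes

Let φ = □(◇q ∨ r). Evaluate φ at each world:
  s0 (successors {s3, s5}): φ is true.
  s1 (successors {s5}): φ is true.
  s2 (successors {s2, s3, s4, s6}): φ is true.
  s3 (successors {s1, s3, s6}): φ is true.
  s4 (successors {s0, s6}): φ is true.
  s5 (successors {s3, s6}): φ is true.
  s6 (successors {s3}): φ is true.
  s7 (successors {s0, s1, s2}): φ is true.
Detail at s0 (witness):
  At s0: □(◇q ∨ r) requires ◇q ∨ r at every successor {s3, s5}.
      At s3: ◇q is true, r is true, so ◇q ∨ r is true.
      At s5: ◇q is true, r is true, so ◇q ∨ r is true.
  So □(◇q ∨ r) is true at s0.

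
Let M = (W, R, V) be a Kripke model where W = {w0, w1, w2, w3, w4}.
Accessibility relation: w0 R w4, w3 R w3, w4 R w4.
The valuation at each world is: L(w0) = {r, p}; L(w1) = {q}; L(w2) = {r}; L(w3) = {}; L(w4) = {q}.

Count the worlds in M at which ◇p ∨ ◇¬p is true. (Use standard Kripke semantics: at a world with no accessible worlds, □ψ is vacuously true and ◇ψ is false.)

3

Let φ = ◇p ∨ ◇¬p. Evaluate φ at each world:
  w0 (successors {w4}): φ is true.
  w1 (successors ∅): φ is false.
  w2 (successors ∅): φ is false.
  w3 (successors {w3}): φ is true.
  w4 (successors {w4}): φ is true.
For instance, at w0:
  At w0: ◇p is false, ◇¬p is true, so ◇p ∨ ◇¬p is true.
    At w0: ◇p requires p at some successor in {w4}.
      At w4: p is false.
    So ◇p is false at w0.
    At w0: ◇¬p requires ¬p at some successor in {w4}.
      ¬p holds at w4, so ◇¬p is true at w0.
Satisfying worlds: {w0, w3, w4}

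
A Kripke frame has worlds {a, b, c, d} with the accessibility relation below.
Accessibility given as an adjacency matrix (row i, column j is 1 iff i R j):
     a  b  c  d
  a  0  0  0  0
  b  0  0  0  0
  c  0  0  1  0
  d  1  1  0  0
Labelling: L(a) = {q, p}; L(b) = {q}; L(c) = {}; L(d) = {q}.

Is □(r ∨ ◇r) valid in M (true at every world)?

No

Let φ = □(r ∨ ◇r). Evaluate φ at each world:
  a (successors ∅): φ is true.
  b (successors ∅): φ is true.
  c (successors {c}): φ is false.
  d (successors {a, b}): φ is false.
Detail at c (counterexample):
  At c: □(r ∨ ◇r) requires r ∨ ◇r at every successor {c}.
    r ∨ ◇r fails at c, so □(r ∨ ◇r) is false at c.
      At c: r is false, ◇r is false, so r ∨ ◇r is false.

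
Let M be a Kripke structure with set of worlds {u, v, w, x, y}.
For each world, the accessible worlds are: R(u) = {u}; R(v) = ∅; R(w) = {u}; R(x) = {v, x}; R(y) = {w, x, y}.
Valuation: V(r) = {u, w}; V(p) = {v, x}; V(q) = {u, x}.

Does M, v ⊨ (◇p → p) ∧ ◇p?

At v: ◇p → p is true, ◇p is false, so (◇p → p) ∧ ◇p is false.
  At v: ◇p is false, p is true, so ◇p → p is true.
    At v: no accessible worlds, so ◇p is false.
  At v: no accessible worlds, so ◇p is false.

No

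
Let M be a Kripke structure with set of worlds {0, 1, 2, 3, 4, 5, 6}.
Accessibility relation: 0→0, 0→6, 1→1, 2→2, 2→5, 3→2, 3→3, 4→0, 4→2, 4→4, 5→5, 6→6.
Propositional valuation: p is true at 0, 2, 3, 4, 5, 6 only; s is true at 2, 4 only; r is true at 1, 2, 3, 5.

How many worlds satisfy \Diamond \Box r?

5

Recall that \Box ψ holds at a world iff ψ holds at every accessible world, and \Diamond ψ holds iff ψ holds at some accessible world.
Let φ = \Diamond \Box r. Evaluate φ at each world:
  0 (successors {0, 6}): φ is false.
  1 (successors {1}): φ is true.
  2 (successors {2, 5}): φ is true.
  3 (successors {2, 3}): φ is true.
  4 (successors {0, 2, 4}): φ is true.
  5 (successors {5}): φ is true.
  6 (successors {6}): φ is false.
For instance, at 2:
  At 2: \Diamond \Box r requires \Box r at some successor in {2, 5}.
    \Box r holds at 2, so \Diamond \Box r is true at 2.
      At 2: \Box r requires r at every successor {2, 5}.
        At 2: r is true.
        At 5: r is true.
      So \Box r is true at 2.
Satisfying worlds: {1, 2, 3, 4, 5}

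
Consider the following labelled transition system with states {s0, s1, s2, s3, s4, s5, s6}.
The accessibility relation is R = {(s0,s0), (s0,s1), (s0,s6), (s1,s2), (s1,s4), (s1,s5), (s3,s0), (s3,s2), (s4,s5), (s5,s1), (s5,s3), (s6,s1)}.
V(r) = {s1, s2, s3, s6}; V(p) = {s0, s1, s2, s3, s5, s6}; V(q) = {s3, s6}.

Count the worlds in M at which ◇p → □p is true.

6

Let φ = ◇p → □p. Evaluate φ at each world:
  s0 (successors {s0, s1, s6}): φ is true.
  s1 (successors {s2, s4, s5}): φ is false.
  s2 (successors ∅): φ is true.
  s3 (successors {s0, s2}): φ is true.
  s4 (successors {s5}): φ is true.
  s5 (successors {s1, s3}): φ is true.
  s6 (successors {s1}): φ is true.
For instance, at s6:
  At s6: ◇p is true, □p is true, so ◇p → □p is true.
    At s6: ◇p requires p at some successor in {s1}.
      p holds at s1, so ◇p is true at s6.
    At s6: □p requires p at every successor {s1}.
      At s1: p is true.
    So □p is true at s6.
Satisfying worlds: {s0, s2, s3, s4, s5, s6}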